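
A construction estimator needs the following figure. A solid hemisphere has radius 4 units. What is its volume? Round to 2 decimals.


Shape: hemisphere (half of a sphere)
Radius r = 4 units
Formula: V = (1/2) * (4/3) * pi * r^3 = (2/3) * pi * r^3
r^3 = 64
(2/3) * 64 = 42.666667
V = 42.666667 * pi
V = 134.04
134.04 units^3


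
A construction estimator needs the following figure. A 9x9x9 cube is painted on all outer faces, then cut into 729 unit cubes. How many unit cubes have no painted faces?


Large cube: 9 x 9 x 9, cut into unit cubes.
n = 9, so n - 2 = 7
Unpainted cubes form the interior (n - 2)^3 block.
(n - 2)^3 = 7^3 = 343
343 unit cubes


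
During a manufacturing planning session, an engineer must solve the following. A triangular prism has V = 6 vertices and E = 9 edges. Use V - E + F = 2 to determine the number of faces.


Polyhedron: triangular prism
Euler's formula for convex polyhedra: V - E + F = 2
Given: V = 6 vertices and E = 9 edges
Solve for F:
F = 2 + E - V = 2 + 9 - 6 = 5
5 faces


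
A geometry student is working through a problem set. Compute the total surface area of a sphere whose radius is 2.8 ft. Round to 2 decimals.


Shape: sphere
Radius r = 2.8 ft
Formula: SA = 4 * pi * r^2
r^2 = 7.84
SA = 4 * pi * 7.84
SA = 31.36 * pi
SA = 98.52
98.52 ft^2


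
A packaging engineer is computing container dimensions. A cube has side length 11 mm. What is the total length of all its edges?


Shape: cube
Side s = 11 mm
A cube has 12 edges, all equal.
Formula: total edge length = 12 * s
Total = 12 * 11
Total = 132
132 mm


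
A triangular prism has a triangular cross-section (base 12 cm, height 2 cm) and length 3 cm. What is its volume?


Shape: triangular prism
Triangle base = 12 cm, triangle height = 2 cm, prism length L = 3 cm
Formula: V = (1/2 * b * h_tri) * L
Cross-section area = 0.5 * 12 * 2 = 12
V = 12 * 3
V = 36
36 cm^3


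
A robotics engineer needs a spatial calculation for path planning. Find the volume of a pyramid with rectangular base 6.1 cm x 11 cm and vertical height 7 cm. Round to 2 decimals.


Shape: rectangular pyramid
Base: 6.1 cm x 11 cm, Height h = 7 cm
Formula: V = (1/3) * base_area * h
base_area = 6.1 * 11 = 67.1
base_area * h = 67.1 * 7 = 469.7
V = 469.7 / 3
V = 156.57
156.57 cm^3


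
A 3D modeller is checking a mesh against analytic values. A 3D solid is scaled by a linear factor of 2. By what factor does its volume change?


Linear scale factor k = 2
Rule: under a linear scaling by k, volumes scale by k^3.
k^3 = 2 * 2 * 2
k^3 = 4 * 2
k^3 = 8
Volume scales by a factor of 8.
8 (dimensionless)


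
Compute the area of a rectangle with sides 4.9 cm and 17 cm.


Shape: rectangle
Length l = 4.9 cm, Width w = 17 cm
Formula: A = l * w
A = 4.9 * 17
A = 83.3
83.3 cm^2


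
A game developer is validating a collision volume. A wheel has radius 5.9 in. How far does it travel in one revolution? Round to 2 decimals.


Shape: circle
Radius r = 5.9 in
Formula: C = 2 * pi * r
C = 2 * pi * 5.9
C = 11.8 * pi
C = 37.07
37.07 in


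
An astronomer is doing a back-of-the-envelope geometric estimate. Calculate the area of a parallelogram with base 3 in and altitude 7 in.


Shape: parallelogram
Base b = 3 in, Height h = 7 in
Formula: A = b * h
A = 3 * 7
A = 21
21 in^2


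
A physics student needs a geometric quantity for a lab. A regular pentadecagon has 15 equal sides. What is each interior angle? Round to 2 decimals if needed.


Shape: regular pentadecagon (15 sides)
Formula: interior angle = (n - 2) * 180 / n
(n - 2) = 13
(n - 2) * 180 = 2340
angle = 2340 / 15
angle = 156
156 degrees


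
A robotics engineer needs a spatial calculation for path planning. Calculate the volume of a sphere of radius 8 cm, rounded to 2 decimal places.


Shape: sphere
Radius r = 8 cm
Formula: V = (4/3) * pi * r^3
r^3 = 512
(4/3) * 512 = 682.666667
V = 682.666667 * pi
V = 2144.66
2144.66 cm^3


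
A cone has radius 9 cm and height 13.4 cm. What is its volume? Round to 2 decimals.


Shape: cone
Radius r = 9 cm, Height h = 13.4 cm
Formula: V = (1/3) * pi * r^2 * h
r^2 = 81
pi * r^2 * h = pi * 81 * 13.4 = 1085.4 * pi
V = 1085.4 * pi / 3
V = 1136.63
1136.63 cm^3


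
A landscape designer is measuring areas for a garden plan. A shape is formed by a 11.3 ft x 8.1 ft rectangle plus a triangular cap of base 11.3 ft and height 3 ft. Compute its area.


Composite shape: rectangle + triangle
Rectangle area = 11.3 * 8.1 = 91.53
Triangle area = 0.5 * 11.3 * 3 = 16.95
Total = 91.53 + 16.95
Total = 108.48
108.48 ft^2


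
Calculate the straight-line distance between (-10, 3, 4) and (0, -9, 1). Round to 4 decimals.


3D distance between two points
P1 = (-10, 3, 4), P2 = (0, -9, 1)
Formula: d = sqrt((x2-x1)^2 + (y2-y1)^2 + (z2-z1)^2)
dx = 0 - -10 = 10
dy = -9 - 3 = -12
dz = 1 - 4 = -3
dx^2 + dy^2 + dz^2 = 100 + 144 + 9 = 253
d = sqrt(253)
d = 15.906
15.906 units


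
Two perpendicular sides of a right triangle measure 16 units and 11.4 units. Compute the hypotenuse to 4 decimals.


Shape: right triangle
Legs a = 16 units, b = 11.4 units
Formula: c = sqrt(a^2 + b^2)
a^2 = 256, b^2 = 129.96
a^2 + b^2 = 385.96
c = sqrt(385.96)
c = 19.6459
19.6459 units


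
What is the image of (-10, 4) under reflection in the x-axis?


Transformation: reflection
Original point: (-10, 4)
Rule for reflection over the x-axis: (x, y) -> (x, -y)
Apply: (-10, 4) -> (-10, -4)
(-10, -4)


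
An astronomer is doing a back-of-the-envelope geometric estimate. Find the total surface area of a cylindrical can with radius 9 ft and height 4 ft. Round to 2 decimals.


Shape: closed cylinder
Radius r = 9 ft, Height h = 4 ft
Formula: SA = 2*pi*r^2 + 2*pi*r*h = 2*pi*r*(r + h)
r + h = 13
2 * r * (r + h) = 2 * 9 * 13 = 234
SA = 234 * pi
SA = 735.13
735.13 ft^2


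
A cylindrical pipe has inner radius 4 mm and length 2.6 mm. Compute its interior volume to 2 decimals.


Shape: cylinder
Radius r = 4 mm, Height h = 2.6 mm
Formula: V = pi * r^2 * h
r^2 = 16
V = pi * 16 * 2.6
V = 41.6 * pi
V = 130.69
130.69 mm^3


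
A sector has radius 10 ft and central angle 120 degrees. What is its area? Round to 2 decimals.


Shape: circular sector
Radius r = 10 ft, Angle = 120 degrees
Formula: A = (angle/360) * pi * r^2
r^2 = 100
Fraction of circle = 120/360
A = (120/360) * pi * 100
A = 33.333333 * pi
A = 104.72
104.72 ft^2


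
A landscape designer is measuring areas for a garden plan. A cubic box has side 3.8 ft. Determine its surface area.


Shape: cube
Side s = 3.8 ft
A cube has 6 square faces.
Formula: SA = 6 * s^2
s^2 = 14.44
SA = 6 * 14.44
SA = 86.64
86.64 ft^2


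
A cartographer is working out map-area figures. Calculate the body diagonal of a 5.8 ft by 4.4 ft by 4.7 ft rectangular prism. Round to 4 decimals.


Shape: rectangular box (space diagonal)
l = 5.8 ft, w = 4.4 ft, h = 4.7 ft
Visualize: the diagonal of the base, then a right triangle with that diagonal and the height.
Formula: d = sqrt(l^2 + w^2 + h^2)
l^2 + w^2 + h^2 = 33.64 + 19.36 + 22.09 = 75.09
d = sqrt(75.09)
d = 8.6654
8.6654 ft


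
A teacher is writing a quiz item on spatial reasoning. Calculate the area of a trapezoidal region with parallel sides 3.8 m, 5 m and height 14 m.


Shape: trapezoid
Parallel sides a = 3.8 m, b = 5 m; Height h = 14 m
Formula: A = (a + b) * h / 2
a + b = 3.8 + 5 = 8.8
A = 8.8 * 14 / 2
A = 123.2 / 2
A = 61.6
61.6 m^2


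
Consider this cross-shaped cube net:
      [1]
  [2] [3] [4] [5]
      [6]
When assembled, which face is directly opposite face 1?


Net: cross layout. Take square 3 as the base (bottom).
Fold the four squares in the horizontal row up around 3: 2 -> left, 4 -> right, 5 wraps to the top.
Fold 1 and 6 up from 3: 1 -> back, 6 -> front.
Opposite pairs are therefore: (1, 6), (2, 4), (3, 5).
Face 1 is opposite face 6.
face 6


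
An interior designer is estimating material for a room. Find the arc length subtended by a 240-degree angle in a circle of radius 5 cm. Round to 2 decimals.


Shape: circular arc
Radius r = 5 cm, Angle = 240 degrees
Formula: L = (angle/360) * 2 * pi * r
2 * pi * r = 10 * pi
L = (240/360) * 10 * pi
L = 6.666667 * pi
L = 20.94
20.94 cm


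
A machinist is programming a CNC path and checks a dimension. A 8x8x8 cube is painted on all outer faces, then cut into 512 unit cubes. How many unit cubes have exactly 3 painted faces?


Large cube: 8 x 8 x 8, cut into unit cubes.
Cubes with 3 painted faces are at the corners. A cube always has 8 corners.
Count = 8
8 unit cubes


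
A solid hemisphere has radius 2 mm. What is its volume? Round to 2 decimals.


Shape: hemisphere (half of a sphere)
Radius r = 2 mm
Formula: V = (1/2) * (4/3) * pi * r^3 = (2/3) * pi * r^3
r^3 = 8
(2/3) * 8 = 5.333333
V = 5.333333 * pi
V = 16.76
16.76 mm^3


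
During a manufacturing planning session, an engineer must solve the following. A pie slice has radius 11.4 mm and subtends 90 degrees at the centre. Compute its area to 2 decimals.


Shape: circular sector
Radius r = 11.4 mm, Angle = 90 degrees
Formula: A = (angle/360) * pi * r^2
r^2 = 129.96
Fraction of circle = 90/360
A = (90/360) * pi * 129.96
A = 32.49 * pi
A = 102.07
102.07 mm^2


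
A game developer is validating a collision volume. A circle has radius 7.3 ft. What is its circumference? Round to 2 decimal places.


Shape: circle
Radius r = 7.3 ft
Formula: C = 2 * pi * r
C = 2 * pi * 7.3
C = 14.6 * pi
C = 45.87
45.87 ft


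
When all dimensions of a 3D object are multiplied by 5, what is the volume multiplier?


Linear scale factor k = 5
Rule: under a linear scaling by k, volumes scale by k^3.
k^3 = 5 * 5 * 5
k^3 = 25 * 5
k^3 = 125
Volume scales by a factor of 125.
125 (dimensionless)


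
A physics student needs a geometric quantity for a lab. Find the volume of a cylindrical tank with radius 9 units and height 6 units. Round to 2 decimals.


Shape: cylinder
Radius r = 9 units, Height h = 6 units
Formula: V = pi * r^2 * h
r^2 = 81
V = pi * 81 * 6
V = 486 * pi
V = 1526.81
1526.81 units^3


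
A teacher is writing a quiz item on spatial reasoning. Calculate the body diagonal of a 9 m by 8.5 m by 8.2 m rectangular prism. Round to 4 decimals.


Shape: rectangular box (space diagonal)
l = 9 m, w = 8.5 m, h = 8.2 m
Visualize: the diagonal of the base, then a right triangle with that diagonal and the height.
Formula: d = sqrt(l^2 + w^2 + h^2)
l^2 + w^2 + h^2 = 81 + 72.25 + 67.24 = 220.49
d = sqrt(220.49)
d = 14.8489
14.8489 m


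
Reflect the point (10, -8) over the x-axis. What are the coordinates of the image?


Transformation: reflection
Original point: (10, -8)
Rule for reflection over the x-axis: (x, y) -> (x, -y)
Apply: (10, -8) -> (10, 8)
(10, 8)


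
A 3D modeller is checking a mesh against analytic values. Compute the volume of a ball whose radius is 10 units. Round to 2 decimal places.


Shape: sphere
Radius r = 10 units
Formula: V = (4/3) * pi * r^3
r^3 = 1000
(4/3) * 1000 = 1333.333333
V = 1333.333333 * pi
V = 4188.79
4188.79 units^3


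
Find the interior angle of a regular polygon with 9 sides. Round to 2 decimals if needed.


Shape: regular nonagon (9 sides)
Formula: interior angle = (n - 2) * 180 / n
(n - 2) = 7
(n - 2) * 180 = 1260
angle = 1260 / 9
angle = 140
140 degrees


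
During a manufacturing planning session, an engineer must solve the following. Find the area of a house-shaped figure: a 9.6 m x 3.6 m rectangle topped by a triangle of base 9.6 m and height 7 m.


Composite shape: rectangle + triangle
Rectangle area = 9.6 * 3.6 = 34.56
Triangle area = 0.5 * 9.6 * 7 = 33.6
Total = 34.56 + 33.6
Total = 68.16
68.16 m^2


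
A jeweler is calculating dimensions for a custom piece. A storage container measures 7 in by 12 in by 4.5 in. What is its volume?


Shape: rectangular prism
l = 7 in, w = 12 in, h = 4.5 in
Formula: V = l * w * h
V = 7 * 12 * 4.5
V = 84 * 4.5
V = 378
378 in^3


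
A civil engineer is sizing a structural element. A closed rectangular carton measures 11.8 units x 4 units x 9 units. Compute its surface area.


Shape: rectangular prism
l = 11.8 units, w = 4 units, h = 9 units
Formula: SA = 2(lw + lh + wh)
lw = 47.2, lh = 106.2, wh = 36
lw + lh + wh = 189.4
SA = 2 * 189.4
SA = 378.8
378.8 units^2


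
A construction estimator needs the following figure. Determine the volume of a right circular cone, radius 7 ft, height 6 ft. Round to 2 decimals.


Shape: cone
Radius r = 7 ft, Height h = 6 ft
Formula: V = (1/3) * pi * r^2 * h
r^2 = 49
pi * r^2 * h = pi * 49 * 6 = 294 * pi
V = 294 * pi / 3
V = 307.88
307.88 ft^3


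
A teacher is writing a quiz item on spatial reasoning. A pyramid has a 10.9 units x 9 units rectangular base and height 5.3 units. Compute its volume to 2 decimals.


Shape: rectangular pyramid
Base: 10.9 units x 9 units, Height h = 5.3 units
Formula: V = (1/3) * base_area * h
base_area = 10.9 * 9 = 98.1
base_area * h = 98.1 * 5.3 = 519.93
V = 519.93 / 3
V = 173.31
173.31 units^3


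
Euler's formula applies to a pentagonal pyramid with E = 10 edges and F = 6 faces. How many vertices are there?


Polyhedron: pentagonal pyramid
Euler's formula for convex polyhedra: V - E + F = 2
Given: E = 10 edges and F = 6 faces
Solve for V:
V = 2 + E - F = 2 + 10 - 6 = 6
6 vertices


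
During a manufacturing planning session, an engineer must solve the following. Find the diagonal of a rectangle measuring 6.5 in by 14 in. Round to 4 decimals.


Shape: rectangle (diagonal via Pythagoras)
Sides: 6.5 in and 14 in
Formula: d = sqrt(l^2 + w^2)
l^2 = 42.25, w^2 = 196
l^2 + w^2 = 238.25
d = sqrt(238.25)
d = 15.4353
15.4353 in


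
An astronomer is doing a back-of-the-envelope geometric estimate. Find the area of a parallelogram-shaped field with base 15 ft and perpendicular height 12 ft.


Shape: parallelogram
Base b = 15 ft, Height h = 12 ft
Formula: A = b * h
A = 15 * 12
A = 180
180 ft^2


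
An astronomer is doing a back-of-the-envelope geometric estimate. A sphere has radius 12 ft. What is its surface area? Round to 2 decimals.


Shape: sphere
Radius r = 12 ft
Formula: SA = 4 * pi * r^2
r^2 = 144
SA = 4 * pi * 144
SA = 576 * pi
SA = 1809.56
1809.56 ft^2


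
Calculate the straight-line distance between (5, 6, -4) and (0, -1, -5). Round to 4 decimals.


3D distance between two points
P1 = (5, 6, -4), P2 = (0, -1, -5)
Formula: d = sqrt((x2-x1)^2 + (y2-y1)^2 + (z2-z1)^2)
dx = 0 - 5 = -5
dy = -1 - 6 = -7
dz = -5 - -4 = -1
dx^2 + dy^2 + dz^2 = 25 + 49 + 1 = 75
d = sqrt(75)
d = 8.6603
8.6603 units


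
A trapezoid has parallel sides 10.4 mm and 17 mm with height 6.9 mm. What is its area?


Shape: trapezoid
Parallel sides a = 10.4 mm, b = 17 mm; Height h = 6.9 mm
Formula: A = (a + b) * h / 2
a + b = 10.4 + 17 = 27.4
A = 27.4 * 6.9 / 2
A = 189.06 / 2
A = 94.53
94.53 mm^2


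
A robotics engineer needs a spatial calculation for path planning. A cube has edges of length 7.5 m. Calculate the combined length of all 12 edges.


Shape: cube
Side s = 7.5 m
A cube has 12 edges, all equal.
Formula: total edge length = 12 * s
Total = 12 * 7.5
Total = 90
90 m


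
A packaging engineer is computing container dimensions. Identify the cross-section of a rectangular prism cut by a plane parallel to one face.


Solid: rectangular prism
Cutting plane: parallel to one face
Visualize the intersection of the plane with the solid's surface.
The boundary of the cut region is a rectangle.
rectangle


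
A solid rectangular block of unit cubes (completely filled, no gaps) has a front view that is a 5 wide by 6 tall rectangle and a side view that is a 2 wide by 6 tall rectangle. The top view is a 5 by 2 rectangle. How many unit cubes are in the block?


Orthographic views of a solid rectangular block:
Front view 5 x 6 -> length = 5, height = 6
Side view 2 x 6 -> width = 2, height = 6 (consistent)
Top view 5 x 2 -> confirms length = 5, width = 2
The block is 5 x 2 x 6.
Total unit cubes = 5 * 2 * 6 = 60
60 unit cubes


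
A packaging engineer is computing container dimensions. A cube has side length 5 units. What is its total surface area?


Shape: cube
Side s = 5 units
A cube has 6 square faces.
Formula: SA = 6 * s^2
s^2 = 25
SA = 6 * 25
SA = 150
150 units^2


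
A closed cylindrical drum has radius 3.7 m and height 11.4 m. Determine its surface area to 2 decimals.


Shape: closed cylinder
Radius r = 3.7 m, Height h = 11.4 m
Formula: SA = 2*pi*r^2 + 2*pi*r*h = 2*pi*r*(r + h)
r + h = 15.1
2 * r * (r + h) = 2 * 3.7 * 15.1 = 111.74
SA = 111.74 * pi
SA = 351.04
351.04 m^2


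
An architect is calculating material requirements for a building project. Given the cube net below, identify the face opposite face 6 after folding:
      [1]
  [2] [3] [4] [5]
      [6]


Net: cross layout. Take square 3 as the base (bottom).
Fold the four squares in the horizontal row up around 3: 2 -> left, 4 -> right, 5 wraps to the top.
Fold 1 and 6 up from 3: 1 -> back, 6 -> front.
Opposite pairs are therefore: (1, 6), (2, 4), (3, 5).
Face 6 is opposite face 1.
face 1


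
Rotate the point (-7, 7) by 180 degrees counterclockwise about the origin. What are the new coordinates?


Transformation: rotation about the origin
Original point: (-7, 7)
Rule for 180 deg: (x, y) -> (-x, -y)
Apply: (-7, 7) -> (7, -7)
(7, -7)


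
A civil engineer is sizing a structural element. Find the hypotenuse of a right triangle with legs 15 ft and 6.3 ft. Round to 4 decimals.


Shape: right triangle
Legs a = 15 ft, b = 6.3 ft
Formula: c = sqrt(a^2 + b^2)
a^2 = 225, b^2 = 39.69
a^2 + b^2 = 264.69
c = sqrt(264.69)
c = 16.2693
16.2693 ft


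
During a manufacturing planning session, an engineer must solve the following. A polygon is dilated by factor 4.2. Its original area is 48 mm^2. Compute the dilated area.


Linear scale factor k = 4.2
Original area = 48 mm^2
Rule: under a linear scaling by k, areas scale by k^2.
k^2 = 4.2^2 = 17.64
New area = 48 * 17.64
New area = 846.72
846.72 mm^2


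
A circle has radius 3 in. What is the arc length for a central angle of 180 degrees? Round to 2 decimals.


Shape: circular arc
Radius r = 3 in, Angle = 180 degrees
Formula: L = (angle/360) * 2 * pi * r
2 * pi * r = 6 * pi
L = (180/360) * 6 * pi
L = 3 * pi
L = 9.42
9.42 in


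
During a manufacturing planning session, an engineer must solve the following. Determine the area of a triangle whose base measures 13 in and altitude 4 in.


Shape: triangle
Base b = 13 in, Height h = 4 in
Formula: A = (1/2) * b * h
A = 0.5 * 13 * 4
A = 0.5 * 52
A = 26
26 in^2


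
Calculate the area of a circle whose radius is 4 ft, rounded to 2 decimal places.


Shape: circle
Radius r = 4 ft
Formula: A = pi * r^2
r^2 = 4^2 = 16
A = pi * 16
A = 50.27
50.27 ft^2


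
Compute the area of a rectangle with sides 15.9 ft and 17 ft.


Shape: rectangle
Length l = 15.9 ft, Width w = 17 ft
Formula: A = l * w
A = 15.9 * 17
A = 270.3
270.3 ft^2


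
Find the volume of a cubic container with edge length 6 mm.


Shape: cube
Side s = 6 mm
Formula: V = s^3
V = 6 * 6 * 6
V = 36 * 6
V = 216
216 mm^3


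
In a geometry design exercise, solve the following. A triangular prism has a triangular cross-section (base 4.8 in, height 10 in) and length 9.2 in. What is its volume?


Shape: triangular prism
Triangle base = 4.8 in, triangle height = 10 in, prism length L = 9.2 in
Formula: V = (1/2 * b * h_tri) * L
Cross-section area = 0.5 * 4.8 * 10 = 24
V = 24 * 9.2
V = 220.8
220.8 in^3


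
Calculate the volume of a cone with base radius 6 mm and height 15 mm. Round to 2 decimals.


Shape: cone
Radius r = 6 mm, Height h = 15 mm
Formula: V = (1/3) * pi * r^2 * h
r^2 = 36
pi * r^2 * h = pi * 36 * 15 = 540 * pi
V = 540 * pi / 3
V = 565.49
565.49 mm^3


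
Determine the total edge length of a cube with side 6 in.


Shape: cube
Side s = 6 in
A cube has 12 edges, all equal.
Formula: total edge length = 12 * s
Total = 12 * 6
Total = 72
72 in


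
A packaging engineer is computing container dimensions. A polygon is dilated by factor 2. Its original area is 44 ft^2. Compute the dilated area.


Linear scale factor k = 2
Original area = 44 ft^2
Rule: under a linear scaling by k, areas scale by k^2.
k^2 = 2^2 = 4
New area = 44 * 4
New area = 176
176 ft^2


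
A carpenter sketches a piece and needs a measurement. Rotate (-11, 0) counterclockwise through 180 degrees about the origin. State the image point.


Transformation: rotation about the origin
Original point: (-11, 0)
Rule for 180 deg: (x, y) -> (-x, -y)
Apply: (-11, 0) -> (11, 0)
(11, 0)


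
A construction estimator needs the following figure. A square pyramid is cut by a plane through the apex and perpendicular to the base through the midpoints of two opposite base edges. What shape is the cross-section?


Solid: square pyramid
Cutting plane: through the apex and perpendicular to the base through the midpoints of two opposite base edges
Visualize the intersection of the plane with the solid's surface.
The boundary of the cut region is a isosceles triangle.
isosceles triangle


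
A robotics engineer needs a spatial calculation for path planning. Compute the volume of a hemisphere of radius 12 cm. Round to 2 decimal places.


Shape: hemisphere (half of a sphere)
Radius r = 12 cm
Formula: V = (1/2) * (4/3) * pi * r^3 = (2/3) * pi * r^3
r^3 = 1728
(2/3) * 1728 = 1152
V = 1152 * pi
V = 3619.11
3619.11 cm^3


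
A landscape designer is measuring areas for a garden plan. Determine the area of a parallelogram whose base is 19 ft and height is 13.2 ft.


Shape: parallelogram
Base b = 19 ft, Height h = 13.2 ft
Formula: A = b * h
A = 19 * 13.2
A = 250.8
250.8 ft^2


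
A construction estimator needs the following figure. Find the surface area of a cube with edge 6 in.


Shape: cube
Side s = 6 in
A cube has 6 square faces.
Formula: SA = 6 * s^2
s^2 = 36
SA = 6 * 36
SA = 216
216 in^2


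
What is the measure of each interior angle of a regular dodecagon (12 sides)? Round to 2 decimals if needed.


Shape: regular dodecagon (12 sides)
Formula: interior angle = (n - 2) * 180 / n
(n - 2) = 10
(n - 2) * 180 = 1800
angle = 1800 / 12
angle = 150
150 degrees


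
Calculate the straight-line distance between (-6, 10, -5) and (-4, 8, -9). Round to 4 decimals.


3D distance between two points
P1 = (-6, 10, -5), P2 = (-4, 8, -9)
Formula: d = sqrt((x2-x1)^2 + (y2-y1)^2 + (z2-z1)^2)
dx = -4 - -6 = 2
dy = 8 - 10 = -2
dz = -9 - -5 = -4
dx^2 + dy^2 + dz^2 = 4 + 4 + 16 = 24
d = sqrt(24)
d = 4.899
4.899 units


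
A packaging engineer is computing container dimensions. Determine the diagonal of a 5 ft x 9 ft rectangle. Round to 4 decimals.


Shape: rectangle (diagonal via Pythagoras)
Sides: 5 ft and 9 ft
Formula: d = sqrt(l^2 + w^2)
l^2 = 25, w^2 = 81
l^2 + w^2 = 106
d = sqrt(106)
d = 10.2956
10.2956 ft


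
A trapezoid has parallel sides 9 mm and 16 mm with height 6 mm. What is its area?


Shape: trapezoid
Parallel sides a = 9 mm, b = 16 mm; Height h = 6 mm
Formula: A = (a + b) * h / 2
a + b = 9 + 16 = 25
A = 25 * 6 / 2
A = 150 / 2
A = 75
75 mm^2


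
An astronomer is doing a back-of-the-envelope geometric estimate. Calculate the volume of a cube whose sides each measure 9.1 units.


Shape: cube
Side s = 9.1 units
Formula: V = s^3
V = 9.1 * 9.1 * 9.1
V = 82.81 * 9.1
V = 753.571
753.571 units^3


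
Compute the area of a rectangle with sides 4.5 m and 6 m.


Shape: rectangle
Length l = 4.5 m, Width w = 6 m
Formula: A = l * w
A = 4.5 * 6
A = 27
27 m^2


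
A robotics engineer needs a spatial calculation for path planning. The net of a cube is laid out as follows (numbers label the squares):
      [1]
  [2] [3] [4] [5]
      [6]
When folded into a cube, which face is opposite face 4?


Net: cross layout. Take square 3 as the base (bottom).
Fold the four squares in the horizontal row up around 3: 2 -> left, 4 -> right, 5 wraps to the top.
Fold 1 and 6 up from 3: 1 -> back, 6 -> front.
Opposite pairs are therefore: (1, 6), (2, 4), (3, 5).
Face 4 is opposite face 2.
face 2


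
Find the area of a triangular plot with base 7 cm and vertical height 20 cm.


Shape: triangle
Base b = 7 cm, Height h = 20 cm
Formula: A = (1/2) * b * h
A = 0.5 * 7 * 20
A = 0.5 * 140
A = 70
70 cm^2


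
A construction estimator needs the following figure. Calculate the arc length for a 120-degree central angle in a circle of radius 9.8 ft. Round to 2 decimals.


Shape: circular arc
Radius r = 9.8 ft, Angle = 120 degrees
Formula: L = (angle/360) * 2 * pi * r
2 * pi * r = 19.6 * pi
L = (120/360) * 19.6 * pi
L = 6.533333 * pi
L = 20.53
20.53 ft


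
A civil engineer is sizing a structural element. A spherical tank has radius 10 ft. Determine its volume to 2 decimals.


Shape: sphere
Radius r = 10 ft
Formula: V = (4/3) * pi * r^3
r^3 = 1000
(4/3) * 1000 = 1333.333333
V = 1333.333333 * pi
V = 4188.79
4188.79 ft^3


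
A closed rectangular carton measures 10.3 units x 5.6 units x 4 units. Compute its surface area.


Shape: rectangular prism
l = 10.3 units, w = 5.6 units, h = 4 units
Formula: SA = 2(lw + lh + wh)
lw = 57.68, lh = 41.2, wh = 22.4
lw + lh + wh = 121.28
SA = 2 * 121.28
SA = 242.56
242.56 units^2


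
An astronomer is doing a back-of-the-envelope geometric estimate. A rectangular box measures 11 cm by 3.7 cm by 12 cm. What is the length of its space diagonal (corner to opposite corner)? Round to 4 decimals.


Shape: rectangular box (space diagonal)
l = 11 cm, w = 3.7 cm, h = 12 cm
Visualize: the diagonal of the base, then a right triangle with that diagonal and the height.
Formula: d = sqrt(l^2 + w^2 + h^2)
l^2 + w^2 + h^2 = 121 + 13.69 + 144 = 278.69
d = sqrt(278.69)
d = 16.694
16.694 cm


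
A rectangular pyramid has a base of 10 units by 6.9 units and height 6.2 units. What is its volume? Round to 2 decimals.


Shape: rectangular pyramid
Base: 10 units x 6.9 units, Height h = 6.2 units
Formula: V = (1/3) * base_area * h
base_area = 10 * 6.9 = 69
base_area * h = 69 * 6.2 = 427.8
V = 427.8 / 3
V = 142.6
142.6 units^3


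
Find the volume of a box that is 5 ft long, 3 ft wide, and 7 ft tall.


Shape: rectangular prism
l = 5 ft, w = 3 ft, h = 7 ft
Formula: V = l * w * h
V = 5 * 3 * 7
V = 15 * 7
V = 105
105 ft^3


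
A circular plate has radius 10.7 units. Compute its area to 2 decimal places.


Shape: circle
Radius r = 10.7 units
Formula: A = pi * r^2
r^2 = 10.7^2 = 114.49
A = pi * 114.49
A = 359.68
359.68 units^2


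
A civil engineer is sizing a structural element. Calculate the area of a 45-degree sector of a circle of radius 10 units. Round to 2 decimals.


Shape: circular sector
Radius r = 10 units, Angle = 45 degrees
Formula: A = (angle/360) * pi * r^2
r^2 = 100
Fraction of circle = 45/360
A = (45/360) * pi * 100
A = 12.5 * pi
A = 39.27
39.27 units^2


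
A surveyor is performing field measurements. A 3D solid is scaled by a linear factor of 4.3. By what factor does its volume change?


Linear scale factor k = 4.3
Rule: under a linear scaling by k, volumes scale by k^3.
k^3 = 4.3 * 4.3 * 4.3
k^3 = 18.49 * 4.3
k^3 = 79.507
Volume scales by a factor of 79.507.
79.507 (dimensionless)


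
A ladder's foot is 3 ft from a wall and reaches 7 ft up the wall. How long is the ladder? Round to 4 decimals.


Shape: right triangle
Legs a = 3 ft, b = 7 ft
Formula: c = sqrt(a^2 + b^2)
a^2 = 9, b^2 = 49
a^2 + b^2 = 58
c = sqrt(58)
c = 7.6158
7.6158 ft


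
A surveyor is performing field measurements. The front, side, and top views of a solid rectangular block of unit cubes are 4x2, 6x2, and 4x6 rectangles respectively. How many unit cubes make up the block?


Orthographic views of a solid rectangular block:
Front view 4 x 2 -> length = 4, height = 2
Side view 6 x 2 -> width = 6, height = 2 (consistent)
Top view 4 x 6 -> confirms length = 4, width = 6
The block is 4 x 6 x 2.
Total unit cubes = 4 * 6 * 2 = 48
48 unit cubes


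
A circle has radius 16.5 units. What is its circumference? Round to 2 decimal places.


Shape: circle
Radius r = 16.5 units
Formula: C = 2 * pi * r
C = 2 * pi * 16.5
C = 33 * pi
C = 103.67
103.67 units


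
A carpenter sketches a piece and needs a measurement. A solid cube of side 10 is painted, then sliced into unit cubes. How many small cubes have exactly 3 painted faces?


Large cube: 10 x 10 x 10, cut into unit cubes.
Cubes with 3 painted faces are at the corners. A cube always has 8 corners.
Count = 8
8 unit cubes


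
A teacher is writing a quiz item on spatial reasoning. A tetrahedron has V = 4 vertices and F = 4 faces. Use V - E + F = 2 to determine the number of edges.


Polyhedron: tetrahedron
Euler's formula for convex polyhedra: V - E + F = 2
Given: V = 4 vertices and F = 4 faces
Solve for E:
E = V + F - 2 = 4 + 4 - 2 = 6
6 edges


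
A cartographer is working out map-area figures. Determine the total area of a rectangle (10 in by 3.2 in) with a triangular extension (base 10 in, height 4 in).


Composite shape: rectangle + triangle
Rectangle area = 10 * 3.2 = 32
Triangle area = 0.5 * 10 * 4 = 20
Total = 32 + 20
Total = 52
52 in^2


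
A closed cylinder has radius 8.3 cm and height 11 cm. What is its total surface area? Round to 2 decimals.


Shape: closed cylinder
Radius r = 8.3 cm, Height h = 11 cm
Formula: SA = 2*pi*r^2 + 2*pi*r*h = 2*pi*r*(r + h)
r + h = 19.3
2 * r * (r + h) = 2 * 8.3 * 19.3 = 320.38
SA = 320.38 * pi
SA = 1006.5
1006.5 cm^2


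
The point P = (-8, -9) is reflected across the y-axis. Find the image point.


Transformation: reflection
Original point: (-8, -9)
Rule for reflection over the y-axis: (x, y) -> (-x, y)
Apply: (-8, -9) -> (8, -9)
(8, -9)


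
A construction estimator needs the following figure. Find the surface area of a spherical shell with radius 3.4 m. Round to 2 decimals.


Shape: sphere
Radius r = 3.4 m
Formula: SA = 4 * pi * r^2
r^2 = 11.56
SA = 4 * pi * 11.56
SA = 46.24 * pi
SA = 145.27
145.27 m^2


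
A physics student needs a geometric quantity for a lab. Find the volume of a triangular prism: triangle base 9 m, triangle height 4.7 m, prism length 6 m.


Shape: triangular prism
Triangle base = 9 m, triangle height = 4.7 m, prism length L = 6 m
Formula: V = (1/2 * b * h_tri) * L
Cross-section area = 0.5 * 9 * 4.7 = 21.15
V = 21.15 * 6
V = 126.9
126.9 m^3


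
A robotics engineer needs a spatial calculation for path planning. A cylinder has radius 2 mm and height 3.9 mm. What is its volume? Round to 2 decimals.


Shape: cylinder
Radius r = 2 mm, Height h = 3.9 mm
Formula: V = pi * r^2 * h
r^2 = 4
V = pi * 4 * 3.9
V = 15.6 * pi
V = 49.01
49.01 mm^3


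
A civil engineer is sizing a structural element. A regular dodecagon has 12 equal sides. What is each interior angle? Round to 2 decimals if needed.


Shape: regular dodecagon (12 sides)
Formula: interior angle = (n - 2) * 180 / n
(n - 2) = 10
(n - 2) * 180 = 1800
angle = 1800 / 12
angle = 150
150 degrees


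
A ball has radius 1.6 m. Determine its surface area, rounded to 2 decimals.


Shape: sphere
Radius r = 1.6 m
Formula: SA = 4 * pi * r^2
r^2 = 2.56
SA = 4 * pi * 2.56
SA = 10.24 * pi
SA = 32.17
32.17 m^2


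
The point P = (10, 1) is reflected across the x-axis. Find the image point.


Transformation: reflection
Original point: (10, 1)
Rule for reflection over the x-axis: (x, y) -> (x, -y)
Apply: (10, 1) -> (10, -1)
(10, -1)


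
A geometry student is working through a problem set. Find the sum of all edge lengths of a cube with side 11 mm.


Shape: cube
Side s = 11 mm
A cube has 12 edges, all equal.
Formula: total edge length = 12 * s
Total = 12 * 11
Total = 132
132 mm


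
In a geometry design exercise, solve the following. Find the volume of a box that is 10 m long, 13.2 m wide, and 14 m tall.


Shape: rectangular prism
l = 10 m, w = 13.2 m, h = 14 m
Formula: V = l * w * h
V = 10 * 13.2 * 14
V = 132 * 14
V = 1848
1848 m^3


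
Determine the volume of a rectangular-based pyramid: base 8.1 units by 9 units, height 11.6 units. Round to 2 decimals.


Shape: rectangular pyramid
Base: 8.1 units x 9 units, Height h = 11.6 units
Formula: V = (1/3) * base_area * h
base_area = 8.1 * 9 = 72.9
base_area * h = 72.9 * 11.6 = 845.64
V = 845.64 / 3
V = 281.88
281.88 units^3


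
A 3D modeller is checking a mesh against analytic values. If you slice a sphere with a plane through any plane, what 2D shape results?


Solid: sphere
Cutting plane: through any plane
Visualize the intersection of the plane with the solid's surface.
The boundary of the cut region is a circle.
circle


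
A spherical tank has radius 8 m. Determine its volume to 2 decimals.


Shape: sphere
Radius r = 8 m
Formula: V = (4/3) * pi * r^3
r^3 = 512
(4/3) * 512 = 682.666667
V = 682.666667 * pi
V = 2144.66
2144.66 m^3


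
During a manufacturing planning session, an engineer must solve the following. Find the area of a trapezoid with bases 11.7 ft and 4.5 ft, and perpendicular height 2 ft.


Shape: trapezoid
Parallel sides a = 11.7 ft, b = 4.5 ft; Height h = 2 ft
Formula: A = (a + b) * h / 2
a + b = 11.7 + 4.5 = 16.2
A = 16.2 * 2 / 2
A = 32.4 / 2
A = 16.2
16.2 ft^2


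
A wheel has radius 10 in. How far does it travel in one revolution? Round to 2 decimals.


Shape: circle
Radius r = 10 in
Formula: C = 2 * pi * r
C = 2 * pi * 10
C = 20 * pi
C = 62.83
62.83 in


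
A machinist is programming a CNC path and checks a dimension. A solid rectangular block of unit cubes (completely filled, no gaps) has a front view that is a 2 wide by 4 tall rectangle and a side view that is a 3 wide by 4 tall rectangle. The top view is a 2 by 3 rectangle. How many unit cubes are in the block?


Orthographic views of a solid rectangular block:
Front view 2 x 4 -> length = 2, height = 4
Side view 3 x 4 -> width = 3, height = 4 (consistent)
Top view 2 x 3 -> confirms length = 2, width = 3
The block is 2 x 3 x 4.
Total unit cubes = 2 * 3 * 4 = 24
24 unit cubes


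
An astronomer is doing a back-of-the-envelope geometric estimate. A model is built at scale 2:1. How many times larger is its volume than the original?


Linear scale factor k = 2
Rule: under a linear scaling by k, volumes scale by k^3.
k^3 = 2 * 2 * 2
k^3 = 4 * 2
k^3 = 8
Volume scales by a factor of 8.
8 (dimensionless)


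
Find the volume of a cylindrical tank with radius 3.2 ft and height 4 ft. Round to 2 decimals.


Shape: cylinder
Radius r = 3.2 ft, Height h = 4 ft
Formula: V = pi * r^2 * h
r^2 = 10.24
V = pi * 10.24 * 4
V = 40.96 * pi
V = 128.68
128.68 ft^3


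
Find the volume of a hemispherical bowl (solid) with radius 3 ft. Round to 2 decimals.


Shape: hemisphere (half of a sphere)
Radius r = 3 ft
Formula: V = (1/2) * (4/3) * pi * r^3 = (2/3) * pi * r^3
r^3 = 27
(2/3) * 27 = 18
V = 18 * pi
V = 56.55
56.55 ft^3


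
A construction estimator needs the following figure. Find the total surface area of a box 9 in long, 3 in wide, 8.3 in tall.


Shape: rectangular prism
l = 9 in, w = 3 in, h = 8.3 in
Formula: SA = 2(lw + lh + wh)
lw = 27, lh = 74.7, wh = 24.9
lw + lh + wh = 126.6
SA = 2 * 126.6
SA = 253.2
253.2 in^2


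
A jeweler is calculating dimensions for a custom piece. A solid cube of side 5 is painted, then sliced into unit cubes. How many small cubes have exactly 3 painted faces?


Large cube: 5 x 5 x 5, cut into unit cubes.
Cubes with 3 painted faces are at the corners. A cube always has 8 corners.
Count = 8
8 unit cubes


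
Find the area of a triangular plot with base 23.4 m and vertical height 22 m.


Shape: triangle
Base b = 23.4 m, Height h = 22 m
Formula: A = (1/2) * b * h
A = 0.5 * 23.4 * 22
A = 0.5 * 514.8
A = 257.4
257.4 m^2


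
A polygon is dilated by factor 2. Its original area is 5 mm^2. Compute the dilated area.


Linear scale factor k = 2
Original area = 5 mm^2
Rule: under a linear scaling by k, areas scale by k^2.
k^2 = 2^2 = 4
New area = 5 * 4
New area = 20
20 mm^2


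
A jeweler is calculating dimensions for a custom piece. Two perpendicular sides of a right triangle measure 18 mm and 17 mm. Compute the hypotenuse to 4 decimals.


Shape: right triangle
Legs a = 18 mm, b = 17 mm
Formula: c = sqrt(a^2 + b^2)
a^2 = 324, b^2 = 289
a^2 + b^2 = 613
c = sqrt(613)
c = 24.7588
24.7588 mm


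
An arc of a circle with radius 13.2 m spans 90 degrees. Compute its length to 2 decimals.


Shape: circular arc
Radius r = 13.2 m, Angle = 90 degrees
Formula: L = (angle/360) * 2 * pi * r
2 * pi * r = 26.4 * pi
L = (90/360) * 26.4 * pi
L = 6.6 * pi
L = 20.73
20.73 m


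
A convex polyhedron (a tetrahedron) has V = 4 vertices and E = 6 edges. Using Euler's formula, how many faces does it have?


Polyhedron: tetrahedron
Euler's formula for convex polyhedra: V - E + F = 2
Given: V = 4 vertices and E = 6 edges
Solve for F:
F = 2 + E - V = 2 + 6 - 4 = 4
4 faces


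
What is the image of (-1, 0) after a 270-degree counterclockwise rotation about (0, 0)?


Transformation: rotation about the origin
Original point: (-1, 0)
Rule for 270 deg counterclockwise: (x, y) -> (y, -x)
Apply: (-1, 0) -> (0, 1)
(0, 1)


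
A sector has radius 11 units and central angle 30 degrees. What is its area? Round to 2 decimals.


Shape: circular sector
Radius r = 11 units, Angle = 30 degrees
Formula: A = (angle/360) * pi * r^2
r^2 = 121
Fraction of circle = 30/360
A = (30/360) * pi * 121
A = 10.083333 * pi
A = 31.68
31.68 units^2


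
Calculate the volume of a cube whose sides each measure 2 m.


Shape: cube
Side s = 2 m
Formula: V = s^3
V = 2 * 2 * 2
V = 4 * 2
V = 8
8 m^3


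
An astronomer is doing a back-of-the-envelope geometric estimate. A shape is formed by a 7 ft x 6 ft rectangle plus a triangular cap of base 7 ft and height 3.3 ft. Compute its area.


Composite shape: rectangle + triangle
Rectangle area = 7 * 6 = 42
Triangle area = 0.5 * 7 * 3.3 = 11.55
Total = 42 + 11.55
Total = 53.55
53.55 ft^2


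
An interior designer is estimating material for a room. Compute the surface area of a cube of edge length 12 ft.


Shape: cube
Side s = 12 ft
A cube has 6 square faces.
Formula: SA = 6 * s^2
s^2 = 144
SA = 6 * 144
SA = 864
864 ft^2


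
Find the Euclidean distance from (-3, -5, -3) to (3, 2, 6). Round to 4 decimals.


3D distance between two points
P1 = (-3, -5, -3), P2 = (3, 2, 6)
Formula: d = sqrt((x2-x1)^2 + (y2-y1)^2 + (z2-z1)^2)
dx = 3 - -3 = 6
dy = 2 - -5 = 7
dz = 6 - -3 = 9
dx^2 + dy^2 + dz^2 = 36 + 49 + 81 = 166
d = sqrt(166)
d = 12.8841
12.8841 units


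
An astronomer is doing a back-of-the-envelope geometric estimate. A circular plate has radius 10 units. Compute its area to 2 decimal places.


Shape: circle
Radius r = 10 units
Formula: A = pi * r^2
r^2 = 10^2 = 100
A = pi * 100
A = 314.16
314.16 units^2


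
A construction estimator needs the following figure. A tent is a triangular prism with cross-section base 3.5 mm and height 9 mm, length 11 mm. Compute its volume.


Shape: triangular prism
Triangle base = 3.5 mm, triangle height = 9 mm, prism length L = 11 mm
Formula: V = (1/2 * b * h_tri) * L
Cross-section area = 0.5 * 3.5 * 9 = 15.75
V = 15.75 * 11
V = 173.25
173.25 mm^3


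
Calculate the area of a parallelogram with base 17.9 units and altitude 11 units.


Shape: parallelogram
Base b = 17.9 units, Height h = 11 units
Formula: A = b * h
A = 17.9 * 11
A = 196.9
196.9 units^2


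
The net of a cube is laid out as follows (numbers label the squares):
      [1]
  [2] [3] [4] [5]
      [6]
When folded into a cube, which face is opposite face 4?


Net: cross layout. Take square 3 as the base (bottom).
Fold the four squares in the horizontal row up around 3: 2 -> left, 4 -> right, 5 wraps to the top.
Fold 1 and 6 up from 3: 1 -> back, 6 -> front.
Opposite pairs are therefore: (1, 6), (2, 4), (3, 5).
Face 4 is opposite face 2.
face 2


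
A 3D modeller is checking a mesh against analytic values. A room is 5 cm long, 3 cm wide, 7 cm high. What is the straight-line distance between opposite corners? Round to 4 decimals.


Shape: rectangular box (space diagonal)
l = 5 cm, w = 3 cm, h = 7 cm
Visualize: the diagonal of the base, then a right triangle with that diagonal and the height.
Formula: d = sqrt(l^2 + w^2 + h^2)
l^2 + w^2 + h^2 = 25 + 9 + 49 = 83
d = sqrt(83)
d = 9.1104
9.1104 cm
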